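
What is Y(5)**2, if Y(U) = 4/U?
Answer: 16/25 ≈ 0.64000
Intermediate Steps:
Y(5)**2 = (4/5)**2 = 16/25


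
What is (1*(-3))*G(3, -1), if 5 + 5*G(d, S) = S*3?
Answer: 24/5 ≈ 4.8000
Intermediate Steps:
G(d, S) = -1 + 3*S/5 (G(d, S) = -1 + (S*3)/5 = -1 + (3*S)/5 = -1 + 3*S/5)
(1*(-3))*G(3, -1) = (1*(-3))*(-1 + (⅗)*(-1)) = -3*(-1 - ⅗) = -3*(-8/5) = 24/5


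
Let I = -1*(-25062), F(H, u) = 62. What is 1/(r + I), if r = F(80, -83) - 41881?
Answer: -1/16757 ≈ -5.9677e-5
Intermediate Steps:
I = 25062
r = -41819 (r = 62 - 41881 = -41819)
1/(r + I) = 1/(-41819 + 25062) = 1/(-16757) = -1/16757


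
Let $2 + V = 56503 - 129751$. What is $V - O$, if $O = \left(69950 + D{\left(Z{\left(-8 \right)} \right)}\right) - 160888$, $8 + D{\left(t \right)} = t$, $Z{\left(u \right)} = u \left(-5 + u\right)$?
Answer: $17592$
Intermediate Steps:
$D{\left(t \right)} = -8 + t$
$O = -90842$ ($O = \left(69950 - \left(8 + 8 \left(-5 - 8\right)\right)\right) - 160888 = \left(69950 - -96\right) - 160888 = \left(69950 + \left(-8 + 104\right)\right) - 160888 = \left(69950 + 96\right) - 160888 = 70046 - 160888 = -90842$)
$V = -73250$ ($V = -2 + \left(56503 - 129751\right) = -2 - 73248 = -73250$)
$V - O = -73250 - -90842 = -73250 + 90842 = 17592$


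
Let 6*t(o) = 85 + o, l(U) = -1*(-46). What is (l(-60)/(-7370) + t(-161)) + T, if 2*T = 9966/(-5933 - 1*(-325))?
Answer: -840762257/61996440 ≈ -13.561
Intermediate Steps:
l(U) = 46
T = -4983/5608 (T = (9966/(-5933 - 1*(-325)))/2 = (9966/(-5933 + 325))/2 = (9966/(-5608))/2 = (9966*(-1/5608))/2 = (½)*(-4983/2804) = -4983/5608 ≈ -0.88855)
t(o) = 85/6 + o/6 (t(o) = (85 + o)/6 = 85/6 + o/6)
(l(-60)/(-7370) + t(-161)) + T = (46/(-7370) + (85/6 + (⅙)*(-161))) - 4983/5608 = (46*(-1/7370) + (85/6 - 161/6)) - 4983/5608 = (-23/3685 - 38/3) - 4983/5608 = -140099/11055 - 4983/5608 = -840762257/61996440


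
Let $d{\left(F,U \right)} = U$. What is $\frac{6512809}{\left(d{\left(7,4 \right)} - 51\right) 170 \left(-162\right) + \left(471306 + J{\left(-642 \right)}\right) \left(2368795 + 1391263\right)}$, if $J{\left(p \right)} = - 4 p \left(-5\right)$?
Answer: $\frac{6512809}{1723860045408} \approx 3.778 \cdot 10^{-6}$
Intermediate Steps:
$J{\left(p \right)} = 20 p$
$\frac{6512809}{\left(d{\left(7,4 \right)} - 51\right) 170 \left(-162\right) + \left(471306 + J{\left(-642 \right)}\right) \left(2368795 + 1391263\right)} = \frac{6512809}{\left(4 - 51\right) 170 \left(-162\right) + \left(471306 + 20 \left(-642\right)\right) \left(2368795 + 1391263\right)} = \frac{6512809}{\left(4 - 51\right) 170 \left(-162\right) + \left(471306 - 12840\right) 3760058} = \frac{6512809}{\left(-47\right) 170 \left(-162\right) + 458466 \cdot 3760058} = \frac{6512809}{\left(-7990\right) \left(-162\right) + 1723858751028} = \frac{6512809}{1294380 + 1723858751028} = \frac{6512809}{1723860045408}$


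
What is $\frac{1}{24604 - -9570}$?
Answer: $\frac{1}{34174} \approx 2.9262 \cdot 10^{-5}$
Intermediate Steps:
$\frac{1}{24604 - -9570} = \frac{1}{24604 + 9570} = \frac{1}{34174}$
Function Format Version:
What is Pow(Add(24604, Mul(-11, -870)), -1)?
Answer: Rational(1, 34174) ≈ 2.9262e-5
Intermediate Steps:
Pow(Add(24604, Mul(-11, -870)), -1) = Pow(Add(24604, 9570), -1) = Pow(34174, -1) = Rational(1, 34174)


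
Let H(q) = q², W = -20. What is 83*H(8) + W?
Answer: 5292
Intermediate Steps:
83*H(8) + W = 83*8² - 20 = 83*64 - 20 = 5312 - 20 = 5292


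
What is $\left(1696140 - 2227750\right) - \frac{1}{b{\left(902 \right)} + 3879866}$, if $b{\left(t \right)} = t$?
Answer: $- \frac{2063055076481}{3880768} \approx -5.3161 \cdot 10^{5}$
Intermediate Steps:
$\left(1696140 - 2227750\right) - \frac{1}{b{\left(902 \right)} + 3879866} = \left(1696140 - 2227750\right) - \frac{1}{902 + 3879866} = -531610 - \frac{1}{3880768} = - \frac{2063055076481}{3880768}$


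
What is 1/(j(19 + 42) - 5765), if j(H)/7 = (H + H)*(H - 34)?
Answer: 1/17293 ≈ 5.7827e-5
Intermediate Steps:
j(H) = 14*H*(-34 + H) (j(H) = 7*((H + H)*(H - 34)) = 7*((2*H)*(-34 + H)) = 7*(2*H*(-34 + H)) = 14*H*(-34 + H))
1/(j(19 + 42) - 5765) = 1/(14*(19 + 42)*(-34 + (19 + 42)) - 5765) = 1/(14*61*(-34 + 61) - 5765) = 1/(14*61*27 - 5765) = 1/(23058 - 5765) = 1/17293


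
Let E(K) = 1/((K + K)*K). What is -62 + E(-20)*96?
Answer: -1547/25 ≈ -61.880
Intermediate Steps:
E(K) = 1/(2*K²) (E(K) = 1/(((2*K))*K) = (1/(2*K))/K = 1/(2*K²))
-62 + E(-20)*96 = -62 + ((½)/(-20)²)*96 = -62 + ((½)*(1/400))*96 = -62 + (1/800)*96 = -62 + 3/25 = -1547/25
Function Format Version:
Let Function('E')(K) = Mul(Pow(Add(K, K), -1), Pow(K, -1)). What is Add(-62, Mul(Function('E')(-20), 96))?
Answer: Rational(-1547, 25) ≈ -61.880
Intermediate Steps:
Function('E')(K) = Mul(Rational(1, 2), Pow(K, -2)) (Function('E')(K) = Mul(Pow(Mul(2, K), -1), Pow(K, -1)) = Mul(Mul(Rational(1, 2), Pow(K, -1)), Pow(K, -1)) = Mul(Rational(1, 2), Pow(K, -2)))
Add(-62, Mul(Function('E')(-20), 96)) = Add(-62, Mul(Mul(Rational(1, 2), Pow(-20, -2)), 96)) = Add(-62, Mul(Mul(Rational(1, 2), Rational(1, 400)), 96)) = Add(-62, Mul(Rational(1, 800), 96)) = Add(-62, Rational(3, 25)) = Rational(-1547, 25)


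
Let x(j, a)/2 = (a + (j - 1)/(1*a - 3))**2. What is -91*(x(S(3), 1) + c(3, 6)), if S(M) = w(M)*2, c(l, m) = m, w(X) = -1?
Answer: -3367/2 ≈ -1683.5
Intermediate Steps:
S(M) = -2 (S(M) = -1*2 = -2)
x(j, a) = 2*(a + (-1 + j)/(-3 + a))**2 (x(j, a) = 2*(a + (j - 1)/(1*a - 3))**2 = 2*(a + (-1 + j)/(a - 3))**2 = 2*(a + (-1 + j)/(-3 + a))**2)
-91*(x(S(3), 1) + c(3, 6)) = -91*(2*(-1 - 2 + 1**2 - 3*1)**2/(-3 + 1)**2 + 6) = -91*(2*(-1 - 2 + 1 - 3)**2/(-2)**2 + 6) = -91*(2*(1/4)*(-5)**2 + 6) = -91*(2*(1/4)*25 + 6) = -91*(25/2 + 6) = -91*37/2 = -3367/2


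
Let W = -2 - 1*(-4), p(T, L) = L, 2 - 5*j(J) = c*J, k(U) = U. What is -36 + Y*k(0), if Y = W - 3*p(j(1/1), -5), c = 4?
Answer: -36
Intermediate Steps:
j(J) = ⅖ - 4*J/5
W = 2 (W = -2 + 4 = 2)
Y = 17 (Y = 2 - 3*(-5) = 2 + 15 = 17)
-36 + Y*k(0) = -36 + 17*0 = -36 + 0 = -36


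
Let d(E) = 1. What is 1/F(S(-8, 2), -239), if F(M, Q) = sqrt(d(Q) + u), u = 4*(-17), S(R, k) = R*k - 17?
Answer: -I*sqrt(67)/67 ≈ -0.12217*I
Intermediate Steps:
S(R, k) = -17 + R*k
u = -68
F(M, Q) = I*sqrt(67) (F(M, Q) = sqrt(1 - 68) = sqrt(-67) = I*sqrt(67))
1/F(S(-8, 2), -239) = 1/(I*sqrt(67)) = -I*sqrt(67)/67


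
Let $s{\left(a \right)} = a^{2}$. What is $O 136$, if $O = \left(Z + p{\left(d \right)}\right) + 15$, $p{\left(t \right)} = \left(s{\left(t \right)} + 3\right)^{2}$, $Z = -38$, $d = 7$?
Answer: $364616$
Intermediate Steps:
$p{\left(t \right)} = \left(3 + t^{2}\right)^{2}$ ($p{\left(t \right)} = \left(t^{2} + 3\right)^{2} = \left(3 + t^{2}\right)^{2}$)
$O = 2681$ ($O = \left(-38 + \left(3 + 7^{2}\right)^{2}\right) + 15 = \left(-38 + \left(3 + 49\right)^{2}\right) + 15 = \left(-38 + 52^{2}\right) + 15 = \left(-38 + 2704\right) + 15 = 2666 + 15 = 2681$)
$O 136 = 2681 \cdot 136 = 364616$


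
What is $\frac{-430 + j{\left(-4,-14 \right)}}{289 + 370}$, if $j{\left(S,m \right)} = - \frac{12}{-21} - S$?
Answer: $- \frac{2978}{4613} \approx -0.64557$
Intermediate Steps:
$j{\left(S,m \right)} = \frac{4}{7} - S$ ($j{\left(S,m \right)} = \left(-12\right) \left(- \frac{1}{21}\right) - S = \frac{4}{7} - S$)
$\frac{-430 + j{\left(-4,-14 \right)}}{289 + 370} = \frac{-430 + \left(\frac{4}{7} - -4\right)}{289 + 370} = \frac{-430 + \left(\frac{4}{7} + 4\right)}{659} = \left(-430 + \frac{32}{7}\right) \frac{1}{659} = \left(- \frac{2978}{7}\right) \frac{1}{659} = - \frac{2978}{4613}$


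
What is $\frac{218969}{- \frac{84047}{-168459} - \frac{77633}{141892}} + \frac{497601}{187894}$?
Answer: $- \frac{983438989515314468985}{216525404777962} \approx -4.5419 \cdot 10^{6}$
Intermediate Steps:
$\frac{218969}{- \frac{84047}{-168459} - \frac{77633}{141892}} + \frac{497601}{187894} = \frac{218969}{\left(-84047\right) \left(- \frac{1}{168459}\right) - \frac{77633}{141892}} + 497601 \cdot \frac{1}{187894} = \frac{218969}{\frac{84047}{168459} - \frac{77633}{141892}} + \frac{497601}{187894} = \frac{218969}{- \frac{1152380623}{23902984428}} + \frac{497601}{187894} = 218969 \left(- \frac{23902984428}{1152380623}\right) + \frac{497601}{187894} = - \frac{5234012597214732}{1152380623} + \frac{497601}{187894} = - \frac{983438989515314468985}{216525404777962}$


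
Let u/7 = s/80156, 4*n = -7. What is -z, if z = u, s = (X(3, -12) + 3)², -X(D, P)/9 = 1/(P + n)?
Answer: -282807/242471900 ≈ -0.0011663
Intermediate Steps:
n = -7/4 (n = (¼)*(-7) = -7/4 ≈ -1.7500)
X(D, P) = -9/(-7/4 + P) (X(D, P) = -9/(P - 7/4) = -9/(-7/4 + P))
s = 40401/3025 (s = (-36/(-7 + 4*(-12)) + 3)² = (-36/(-7 - 48) + 3)² = (-36/(-55) + 3)² = (-36*(-1/55) + 3)² = (36/55 + 3)² = (201/55)² = 40401/3025 ≈ 13.356)
u = 282807/242471900 (u = 7*((40401/3025)/80156) = 7*((40401/3025)*(1/80156)) = 7*(40401/242471900) = 282807/242471900 ≈ 0.0011663)
z = 282807/242471900 ≈ 0.0011663
-z = -1*282807/242471900 = -282807/242471900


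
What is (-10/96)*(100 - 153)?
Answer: 265/48 ≈ 5.5208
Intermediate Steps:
(-10/96)*(100 - 153) = -10*1/96*(-53) = -5/48*(-53) = 265/48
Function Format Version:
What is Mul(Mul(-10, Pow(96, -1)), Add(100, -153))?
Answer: Rational(265, 48) ≈ 5.5208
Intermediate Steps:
Mul(Mul(-10, Pow(96, -1)), Add(100, -153)) = Mul(Mul(-10, Rational(1, 96)), -53) = Mul(Rational(-5, 48), -53) = Rational(265, 48)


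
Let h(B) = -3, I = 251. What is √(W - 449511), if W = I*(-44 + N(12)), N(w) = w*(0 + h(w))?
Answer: I*√469591 ≈ 685.27*I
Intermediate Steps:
N(w) = -3*w (N(w) = w*(0 - 3) = w*(-3) = -3*w)
W = -20080 (W = 251*(-44 - 3*12) = 251*(-44 - 36) = 251*(-80) = -20080)
√(W - 449511) = √(-20080 - 449511) = √(-469591) = I*√469591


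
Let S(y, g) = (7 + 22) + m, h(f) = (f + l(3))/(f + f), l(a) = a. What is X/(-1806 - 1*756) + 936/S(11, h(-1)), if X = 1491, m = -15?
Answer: 56599/854 ≈ 66.275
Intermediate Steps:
h(f) = (3 + f)/(2*f) (h(f) = (f + 3)/(f + f) = (3 + f)/((2*f)) = (3 + f)*(1/(2*f)) = (3 + f)/(2*f))
S(y, g) = 14 (S(y, g) = (7 + 22) - 15 = 29 - 15 = 14)
X/(-1806 - 1*756) + 936/S(11, h(-1)) = 1491/(-1806 - 1*756) + 936/14 = 1491/(-1806 - 756) + 936*(1/14) = 1491/(-2562) + 468/7 = 1491*(-1/2562) + 468/7 = -71/122 + 468/7 = 56599/854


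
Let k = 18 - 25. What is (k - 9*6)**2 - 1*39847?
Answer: -36126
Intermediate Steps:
k = -7
(k - 9*6)**2 - 1*39847 = (-7 - 9*6)**2 - 1*39847 = (-7 - 54)**2 - 39847 = (-61)**2 - 39847 = 3721 - 39847 = -36126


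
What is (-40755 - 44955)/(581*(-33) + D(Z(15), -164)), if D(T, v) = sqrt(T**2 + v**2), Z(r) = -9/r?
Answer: 20541472875/4594712908 + 214275*sqrt(672409)/4594712908 ≈ 4.5089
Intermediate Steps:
(-40755 - 44955)/(581*(-33) + D(Z(15), -164)) = (-40755 - 44955)/(581*(-33) + sqrt((-9/15)**2 + (-164)**2)) = -85710/(-19173 + sqrt((-9*1/15)**2 + 26896)) = -85710/(-19173 + sqrt((-3/5)**2 + 26896)) = -85710/(-19173 + sqrt(9/25 + 26896)) = -85710/(-19173 + sqrt(672409/25)) = -85710/(-19173 + sqrt(672409)/5)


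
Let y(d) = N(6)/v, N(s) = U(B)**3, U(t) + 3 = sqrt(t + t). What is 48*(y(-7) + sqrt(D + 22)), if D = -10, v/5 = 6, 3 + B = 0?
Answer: 216/5 + 96*sqrt(3) + 168*I*sqrt(6)/5 ≈ 209.48 + 82.303*I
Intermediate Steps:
B = -3 (B = -3 + 0 = -3)
v = 30 (v = 5*6 = 30)
U(t) = -3 + sqrt(2)*sqrt(t) (U(t) = -3 + sqrt(t + t) = -3 + sqrt(2*t) = -3 + sqrt(2)*sqrt(t))
N(s) = (-3 + I*sqrt(6))**3 (N(s) = (-3 + sqrt(2)*sqrt(-3))**3 = (-3 + sqrt(2)*(I*sqrt(3)))**3 = (-3 + I*sqrt(6))**3)
y(d) = 9/10 + 7*I*sqrt(6)/10 (y(d) = (27 + 21*I*sqrt(6))/30 = (27 + 21*I*sqrt(6))*(1/30) = 9/10 + 7*I*sqrt(6)/10)
48*(y(-7) + sqrt(D + 22)) = 48*((9/10 + 7*I*sqrt(6)/10) + sqrt(-10 + 22)) = 48*((9/10 + 7*I*sqrt(6)/10) + sqrt(12)) = 48*((9/10 + 7*I*sqrt(6)/10) + 2*sqrt(3)) = 48*(9/10 + 2*sqrt(3) + 7*I*sqrt(6)/10) = 216/5 + 96*sqrt(3) + 168*I*sqrt(6)/5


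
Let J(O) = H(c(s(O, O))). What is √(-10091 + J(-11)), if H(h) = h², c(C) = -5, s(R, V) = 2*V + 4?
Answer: I*√10066 ≈ 100.33*I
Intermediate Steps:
s(R, V) = 4 + 2*V
J(O) = 25 (J(O) = (-5)² = 25)
√(-10091 + J(-11)) = √(-10091 + 25) = √(-10066) = I*√10066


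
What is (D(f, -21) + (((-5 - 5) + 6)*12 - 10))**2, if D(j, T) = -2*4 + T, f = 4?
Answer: 7569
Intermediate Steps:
D(j, T) = -8 + T
(D(f, -21) + (((-5 - 5) + 6)*12 - 10))**2 = ((-8 - 21) + (((-5 - 5) + 6)*12 - 10))**2 = (-29 + ((-10 + 6)*12 - 10))**2 = (-29 + (-4*12 - 10))**2 = (-29 + (-48 - 10))**2 = (-29 - 58)**2 = (-87)**2 = 7569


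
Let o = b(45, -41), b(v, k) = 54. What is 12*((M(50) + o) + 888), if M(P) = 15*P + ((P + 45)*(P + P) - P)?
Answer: 133704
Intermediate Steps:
o = 54
M(P) = 14*P + 2*P*(45 + P) (M(P) = 15*P + ((45 + P)*(2*P) - P) = 15*P + (2*P*(45 + P) - P) = 15*P + (-P + 2*P*(45 + P)) = 14*P + 2*P*(45 + P))
12*((M(50) + o) + 888) = 12*((2*50*(52 + 50) + 54) + 888) = 12*((2*50*102 + 54) + 888) = 12*((10200 + 54) + 888) = 12*(10254 + 888) = 12*11142 = 133704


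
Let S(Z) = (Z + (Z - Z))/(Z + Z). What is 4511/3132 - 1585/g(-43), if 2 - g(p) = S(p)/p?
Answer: -426142517/541836 ≈ -786.48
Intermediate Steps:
S(Z) = ½ (S(Z) = (Z + 0)/((2*Z)) = Z*(1/(2*Z)) = ½)
g(p) = 2 - 1/(2*p)
4511/3132 - 1585/g(-43) = 4511/3132 - 1585/(2 - ½/(-43)) = 4511*(1/3132) - 1585/(2 - ½*(-1/43)) = 4511/3132 - 1585/(2 + 1/86) = 4511/3132 - 1585/173/86 = 4511/3132 - 1585*86/173 = 4511/3132 - 136310/173 = -426142517/541836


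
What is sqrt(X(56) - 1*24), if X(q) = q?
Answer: 4*sqrt(2) ≈ 5.6569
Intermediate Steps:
sqrt(X(56) - 1*24) = sqrt(56 - 1*24) = sqrt(56 - 24) = sqrt(32) = 4*sqrt(2)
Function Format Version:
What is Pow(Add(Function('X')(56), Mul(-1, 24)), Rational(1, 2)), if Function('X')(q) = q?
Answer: Mul(4, Pow(2, Rational(1, 2))) ≈ 5.6569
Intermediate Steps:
Pow(Add(Function('X')(56), Mul(-1, 24)), Rational(1, 2)) = Pow(Add(56, Mul(-1, 24)), Rational(1, 2)) = Pow(Add(56, -24), Rational(1, 2)) = Pow(32, Rational(1, 2)) = Mul(4, Pow(2, Rational(1, 2)))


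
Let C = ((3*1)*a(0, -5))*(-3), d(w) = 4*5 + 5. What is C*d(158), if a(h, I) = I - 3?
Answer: 1800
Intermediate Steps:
d(w) = 25 (d(w) = 20 + 5 = 25)
a(h, I) = -3 + I
C = 72 (C = ((3*1)*(-3 - 5))*(-3) = (3*(-8))*(-3) = -24*(-3) = 72)
C*d(158) = 72*25 = 1800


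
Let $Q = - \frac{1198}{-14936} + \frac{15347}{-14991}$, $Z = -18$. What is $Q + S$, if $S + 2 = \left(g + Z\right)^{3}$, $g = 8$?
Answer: $- \frac{112282325363}{111952788} \approx -1002.9$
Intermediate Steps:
$Q = - \frac{105631787}{111952788}$ ($Q = \left(-1198\right) \left(- \frac{1}{14936}\right) + 15347 \left(- \frac{1}{14991}\right) = \frac{599}{7468} - \frac{15347}{14991} = - \frac{105631787}{111952788} \approx -0.94354$)
$S = -1002$ ($S = -2 + \left(8 - 18\right)^{3} = -2 + \left(-10\right)^{3} = -2 - 1000 = -1002$)
$Q + S = - \frac{105631787}{111952788} - 1002 = - \frac{112282325363}{111952788}$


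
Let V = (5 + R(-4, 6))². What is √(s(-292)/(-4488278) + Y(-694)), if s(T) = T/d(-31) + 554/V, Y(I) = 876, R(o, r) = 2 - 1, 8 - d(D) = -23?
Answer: √152626343693747915537/417409854 ≈ 29.597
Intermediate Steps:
d(D) = 31 (d(D) = 8 - 1*(-23) = 8 + 23 = 31)
R(o, r) = 1
V = 36 (V = (5 + 1)² = 6² = 36)
s(T) = 277/18 + T/31 (s(T) = T/31 + 554/36 = T*(1/31) + 554*(1/36) = T/31 + 277/18 = 277/18 + T/31)
√(s(-292)/(-4488278) + Y(-694)) = √((277/18 + (1/31)*(-292))/(-4488278) + 876) = √((277/18 - 292/31)*(-1/4488278) + 876) = √((3331/558)*(-1/4488278) + 876) = √(-3331/2504459124 + 876) = √(2193906189293/2504459124) = √152626343693747915537/417409854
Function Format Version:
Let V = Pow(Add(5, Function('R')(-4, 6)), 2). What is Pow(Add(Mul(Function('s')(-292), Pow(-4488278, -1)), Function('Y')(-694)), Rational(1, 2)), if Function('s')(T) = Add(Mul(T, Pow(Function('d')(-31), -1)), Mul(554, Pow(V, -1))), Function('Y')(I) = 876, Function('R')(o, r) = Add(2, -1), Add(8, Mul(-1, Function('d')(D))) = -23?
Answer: Mul(Rational(1, 417409854), Pow(152626343693747915537, Rational(1, 2))) ≈ 29.597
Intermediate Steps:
Function('d')(D) = 31 (Function('d')(D) = Add(8, Mul(-1, -23)) = Add(8, 23) = 31)
Function('R')(o, r) = 1
V = 36 (V = Pow(Add(5, 1), 2) = Pow(6, 2) = 36)
Function('s')(T) = Add(Rational(277, 18), Mul(Rational(1, 31), T)) (Function('s')(T) = Add(Mul(T, Pow(31, -1)), Mul(554, Pow(36, -1))) = Add(Mul(T, Rational(1, 31)), Mul(554, Rational(1, 36))) = Add(Mul(Rational(1, 31), T), Rational(277, 18)) = Add(Rational(277, 18), Mul(Rational(1, 31), T)))
Pow(Add(Mul(Function('s')(-292), Pow(-4488278, -1)), Function('Y')(-694)), Rational(1, 2)) = Pow(Add(Mul(Add(Rational(277, 18), Mul(Rational(1, 31), -292)), Pow(-4488278, -1)), 876), Rational(1, 2)) = Pow(Add(Mul(Add(Rational(277, 18), Rational(-292, 31)), Rational(-1, 4488278)), 876), Rational(1, 2)) = Pow(Add(Mul(Rational(3331, 558), Rational(-1, 4488278)), 876), Rational(1, 2)) = Pow(Add(Rational(-3331, 2504459124), 876), Rational(1, 2)) = Pow(Rational(2193906189293, 2504459124), Rational(1, 2)) = Mul(Rational(1, 417409854), Pow(152626343693747915537, Rational(1, 2)))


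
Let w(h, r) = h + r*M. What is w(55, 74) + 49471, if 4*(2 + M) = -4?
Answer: 49304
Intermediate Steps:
M = -3 (M = -2 + (¼)*(-4) = -2 - 1 = -3)
w(h, r) = h - 3*r (w(h, r) = h + r*(-3) = h - 3*r)
w(55, 74) + 49471 = (55 - 3*74) + 49471 = (55 - 222) + 49471 = -167 + 49471 = 49304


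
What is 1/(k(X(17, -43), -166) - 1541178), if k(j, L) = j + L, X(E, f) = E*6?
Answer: -1/1541242 ≈ -6.4883e-7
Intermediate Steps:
X(E, f) = 6*E
k(j, L) = L + j
1/(k(X(17, -43), -166) - 1541178) = 1/((-166 + 6*17) - 1541178) = 1/((-166 + 102) - 1541178) = 1/(-64 - 1541178) = 1/(-1541242) = -1/1541242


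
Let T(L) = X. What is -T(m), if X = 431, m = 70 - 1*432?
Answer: -431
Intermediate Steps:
m = -362 (m = 70 - 432 = -362)
T(L) = 431
-T(m) = -1*431 = -431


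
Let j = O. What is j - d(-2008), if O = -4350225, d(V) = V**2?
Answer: -8382289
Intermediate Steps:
j = -4350225
j - d(-2008) = -4350225 - 1*(-2008)**2 = -4350225 - 1*4032064 = -4350225 - 4032064 = -8382289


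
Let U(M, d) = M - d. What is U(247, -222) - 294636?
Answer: -294167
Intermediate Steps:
U(247, -222) - 294636 = (247 - 1*(-222)) - 294636 = (247 + 222) - 294636 = 469 - 294636 = -294167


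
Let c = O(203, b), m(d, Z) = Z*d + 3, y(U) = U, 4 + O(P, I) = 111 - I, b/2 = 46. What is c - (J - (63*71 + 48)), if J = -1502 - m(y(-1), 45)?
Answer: 5996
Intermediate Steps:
b = 92 (b = 2*46 = 92)
O(P, I) = 107 - I (O(P, I) = -4 + (111 - I) = 107 - I)
m(d, Z) = 3 + Z*d
c = 15 (c = 107 - 1*92 = 107 - 92 = 15)
J = -1460 (J = -1502 - (3 + 45*(-1)) = -1502 - (3 - 45) = -1502 - 1*(-42) = -1502 + 42 = -1460)
c - (J - (63*71 + 48)) = 15 - (-1460 - (63*71 + 48)) = 15 - (-1460 - (4473 + 48)) = 15 - (-1460 - 1*4521) = 15 - (-1460 - 4521) = 15 - 1*(-5981) = 15 + 5981 = 5996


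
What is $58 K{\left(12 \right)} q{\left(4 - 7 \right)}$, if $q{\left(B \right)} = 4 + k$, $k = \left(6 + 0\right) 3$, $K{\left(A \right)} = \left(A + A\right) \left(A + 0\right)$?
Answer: $367488$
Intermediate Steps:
$K{\left(A \right)} = 2 A^{2}$ ($K{\left(A \right)} = 2 A A = 2 A^{2}$)
$k = 18$ ($k = 6 \cdot 3 = 18$)
$q{\left(B \right)} = 22$ ($q{\left(B \right)} = 4 + 18 = 22$)
$58 K{\left(12 \right)} q{\left(4 - 7 \right)} = 58 \cdot 2 \cdot 12^{2} \cdot 22 = 58 \cdot 2 \cdot 144 \cdot 22 = 58 \cdot 288 \cdot 22 = 16704 \cdot 22 = 367488$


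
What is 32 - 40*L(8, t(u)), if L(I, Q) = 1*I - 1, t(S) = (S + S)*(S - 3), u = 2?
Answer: -248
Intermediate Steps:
t(S) = 2*S*(-3 + S) (t(S) = (2*S)*(-3 + S) = 2*S*(-3 + S))
L(I, Q) = -1 + I (L(I, Q) = I - 1 = -1 + I)
32 - 40*L(8, t(u)) = 32 - 40*(-1 + 8) = 32 - 40*7 = 32 - 280 = -248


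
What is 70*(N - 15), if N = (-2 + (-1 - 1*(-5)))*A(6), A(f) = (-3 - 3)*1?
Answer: -1890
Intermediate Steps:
A(f) = -6 (A(f) = -6*1 = -6)
N = -12 (N = (-2 + (-1 - 1*(-5)))*(-6) = (-2 + (-1 + 5))*(-6) = (-2 + 4)*(-6) = 2*(-6) = -12)
70*(N - 15) = 70*(-12 - 15) = 70*(-27) = -1890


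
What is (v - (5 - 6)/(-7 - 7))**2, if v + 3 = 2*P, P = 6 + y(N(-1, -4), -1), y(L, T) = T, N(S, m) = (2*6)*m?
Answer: 9409/196 ≈ 48.005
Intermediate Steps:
N(S, m) = 12*m
P = 5 (P = 6 - 1 = 5)
v = 7 (v = -3 + 2*5 = -3 + 10 = 7)
(v - (5 - 6)/(-7 - 7))**2 = (7 - (5 - 6)/(-7 - 7))**2 = (7 - (-1)/(-14))**2 = (7 - (-1)*(-1)/14)**2 = (7 - 1*1/14)**2 = (7 - 1/14)**2 = (97/14)**2 = 9409/196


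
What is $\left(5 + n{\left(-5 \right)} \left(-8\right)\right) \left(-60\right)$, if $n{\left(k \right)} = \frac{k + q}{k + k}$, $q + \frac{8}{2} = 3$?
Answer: $-12$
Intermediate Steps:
$q = -1$ ($q = -4 + 3 = -1$)
$n{\left(k \right)} = \frac{-1 + k}{2 k}$ ($n{\left(k \right)} = \frac{k - 1}{k + k} = \frac{-1 + k}{2 k}$)
$\left(5 + n{\left(-5 \right)} \left(-8\right)\right) \left(-60\right) = \left(5 + \frac{-1 - 5}{2 \left(-5\right)} \left(-8\right)\right) \left(-60\right) = \left(5 + \frac{1}{2} \left(- \frac{1}{5}\right) \left(-6\right) \left(-8\right)\right) \left(-60\right) = \left(5 + \frac{3}{5} \left(-8\right)\right) \left(-60\right) = \left(5 - \frac{24}{5}\right) \left(-60\right) = \frac{1}{5} \left(-60\right) = -12$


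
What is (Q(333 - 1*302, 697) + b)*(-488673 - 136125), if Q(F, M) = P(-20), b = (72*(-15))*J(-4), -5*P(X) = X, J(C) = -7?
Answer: -4725972072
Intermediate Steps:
P(X) = -X/5
b = 7560 (b = (72*(-15))*(-7) = -1080*(-7) = 7560)
Q(F, M) = 4 (Q(F, M) = -⅕*(-20) = 4)
(Q(333 - 1*302, 697) + b)*(-488673 - 136125) = (4 + 7560)*(-488673 - 136125) = 7564*(-624798) = -4725972072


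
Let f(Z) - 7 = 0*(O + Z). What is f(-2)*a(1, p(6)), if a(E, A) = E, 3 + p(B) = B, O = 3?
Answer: 7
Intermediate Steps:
p(B) = -3 + B
f(Z) = 7 (f(Z) = 7 + 0*(3 + Z) = 7 + 0 = 7)
f(-2)*a(1, p(6)) = 7*1 = 7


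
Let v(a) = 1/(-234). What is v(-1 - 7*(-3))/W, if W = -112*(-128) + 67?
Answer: -1/3370302 ≈ -2.9671e-7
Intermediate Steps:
W = 14403 (W = 14336 + 67 = 14403)
v(a) = -1/234
v(-1 - 7*(-3))/W = -1/234/14403 = -1/234*1/14403 = -1/3370302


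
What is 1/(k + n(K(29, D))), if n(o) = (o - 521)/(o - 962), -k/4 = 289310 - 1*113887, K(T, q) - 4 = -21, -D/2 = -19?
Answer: -979/686955930 ≈ -1.4251e-6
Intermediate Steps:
D = 38 (D = -2*(-19) = 38)
K(T, q) = -17 (K(T, q) = 4 - 21 = -17)
k = -701692 (k = -4*(289310 - 1*113887) = -4*(289310 - 113887) = -4*175423 = -701692)
n(o) = (-521 + o)/(-962 + o)
1/(k + n(K(29, D))) = 1/(-701692 + (-521 - 17)/(-962 - 17)) = 1/(-701692 - 538/(-979)) = 1/(-701692 - 1/979*(-538)) = 1/(-701692 + 538/979) = 1/(-686955930/979) = -979/686955930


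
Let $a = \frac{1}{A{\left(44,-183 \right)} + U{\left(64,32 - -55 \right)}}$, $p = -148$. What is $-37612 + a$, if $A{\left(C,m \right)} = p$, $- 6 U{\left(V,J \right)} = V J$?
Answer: $- \frac{40470513}{1076} \approx -37612.0$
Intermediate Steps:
$U{\left(V,J \right)} = - \frac{J V}{6}$ ($U{\left(V,J \right)} = - \frac{V J}{6} = - \frac{J V}{6}$)
$A{\left(C,m \right)} = -148$
$a = - \frac{1}{1076}$ ($a = \frac{1}{-148 - \frac{1}{6} \left(32 - -55\right) 64} = \frac{1}{-148 - \frac{1}{6} \left(32 + 55\right) 64} = \frac{1}{-148 - \frac{29}{2} \cdot 64} = \frac{1}{-148 - 928} = \frac{1}{-1076} = - \frac{1}{1076} \approx -0.00092937$)
$-37612 + a = -37612 - \frac{1}{1076} = - \frac{40470513}{1076}$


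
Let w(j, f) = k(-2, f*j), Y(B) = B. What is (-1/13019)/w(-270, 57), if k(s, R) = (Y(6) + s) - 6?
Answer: 1/26038 ≈ 3.8405e-5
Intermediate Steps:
k(s, R) = s (k(s, R) = (6 + s) - 6 = s)
w(j, f) = -2
(-1/13019)/w(-270, 57) = -1/13019/(-2) = -1*1/13019*(-1/2) = -1/13019*(-1/2) = 1/26038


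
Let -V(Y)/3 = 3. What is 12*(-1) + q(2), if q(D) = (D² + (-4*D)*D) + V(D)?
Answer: -33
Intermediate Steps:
V(Y) = -9 (V(Y) = -3*3 = -9)
q(D) = -9 - 3*D² (q(D) = (D² + (-4*D)*D) - 9 = (D² - 4*D²) - 9 = -3*D² - 9 = -9 - 3*D²)
12*(-1) + q(2) = 12*(-1) + (-9 - 3*2²) = -12 + (-9 - 3*4) = -12 + (-9 - 12) = -12 - 21 = -33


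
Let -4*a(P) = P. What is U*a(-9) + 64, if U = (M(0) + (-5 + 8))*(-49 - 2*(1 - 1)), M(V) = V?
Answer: -1067/4 ≈ -266.75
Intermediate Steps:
a(P) = -P/4
U = -147 (U = (0 + (-5 + 8))*(-49 - 2*(1 - 1)) = (0 + 3)*(-49 - 2*0) = 3*(-49 + 0) = 3*(-49) = -147)
U*a(-9) + 64 = -(-147)*(-9)/4 + 64 = -147*9/4 + 64 = -1323/4 + 64 = -1067/4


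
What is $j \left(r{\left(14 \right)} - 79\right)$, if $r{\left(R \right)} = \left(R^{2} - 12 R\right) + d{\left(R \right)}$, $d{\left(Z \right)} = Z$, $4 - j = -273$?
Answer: $-10249$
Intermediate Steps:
$j = 277$ ($j = 4 - -273 = 4 + 273 = 277$)
$r{\left(R \right)} = R^{2} - 11 R$ ($r{\left(R \right)} = \left(R^{2} - 12 R\right) + R = R^{2} - 11 R$)
$j \left(r{\left(14 \right)} - 79\right) = 277 \left(14 \left(-11 + 14\right) - 79\right) = 277 \left(14 \cdot 3 - 79\right) = 277 \left(42 - 79\right) = 277 \left(-37\right) = -10249$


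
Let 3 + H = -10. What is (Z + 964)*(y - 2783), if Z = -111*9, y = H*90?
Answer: 138355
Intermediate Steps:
H = -13 (H = -3 - 10 = -13)
y = -1170 (y = -13*90 = -1170)
Z = -999
(Z + 964)*(y - 2783) = (-999 + 964)*(-1170 - 2783) = -35*(-3953) = 138355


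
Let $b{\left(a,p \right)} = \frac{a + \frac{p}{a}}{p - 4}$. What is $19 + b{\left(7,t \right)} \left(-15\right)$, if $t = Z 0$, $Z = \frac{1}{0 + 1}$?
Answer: $\frac{181}{4} \approx 45.25$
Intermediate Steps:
$Z = 1$ ($Z = 1^{-1} = 1$)
$t = 0$ ($t = 1 \cdot 0 = 0$)
$b{\left(a,p \right)} = \frac{a + \frac{p}{a}}{-4 + p}$
$19 + b{\left(7,t \right)} \left(-15\right) = 19 + \frac{0 + 7^{2}}{7 \left(-4 + 0\right)} \left(-15\right) = 19 + \frac{0 + 49}{7 \left(-4\right)} \left(-15\right) = 19 + \frac{1}{7} \left(- \frac{1}{4}\right) 49 \left(-15\right) = 19 - - \frac{105}{4} = 19 + \frac{105}{4} = \frac{181}{4}$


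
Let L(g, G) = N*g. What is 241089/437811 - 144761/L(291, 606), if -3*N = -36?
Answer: -20845358461/509612004 ≈ -40.904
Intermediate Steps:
N = 12 (N = -⅓*(-36) = 12)
L(g, G) = 12*g
241089/437811 - 144761/L(291, 606) = 241089/437811 - 144761/(12*291) = 241089*(1/437811) - 144761/3492 = 80363/145937 - 144761*1/3492 = 80363/145937 - 144761/3492 = -20845358461/509612004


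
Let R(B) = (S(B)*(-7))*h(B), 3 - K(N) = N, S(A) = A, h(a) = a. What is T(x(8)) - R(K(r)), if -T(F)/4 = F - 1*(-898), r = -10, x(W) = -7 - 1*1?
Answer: -2377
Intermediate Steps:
x(W) = -8 (x(W) = -7 - 1 = -8)
T(F) = -3592 - 4*F (T(F) = -4*(F - 1*(-898)) = -4*(F + 898) = -4*(898 + F) = -3592 - 4*F)
K(N) = 3 - N
R(B) = -7*B² (R(B) = (B*(-7))*B = (-7*B)*B = -7*B²)
T(x(8)) - R(K(r)) = (-3592 - 4*(-8)) - (-7)*(3 - 1*(-10))² = (-3592 + 32) - (-7)*(3 + 10)² = -3560 - (-7)*13² = -3560 - (-7)*169 = -3560 - 1*(-1183) = -3560 + 1183 = -2377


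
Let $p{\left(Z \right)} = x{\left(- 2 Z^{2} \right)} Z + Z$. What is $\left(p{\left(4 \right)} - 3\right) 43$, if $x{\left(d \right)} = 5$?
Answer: $903$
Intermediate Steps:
$p{\left(Z \right)} = 6 Z$ ($p{\left(Z \right)} = 5 Z + Z = 6 Z$)
$\left(p{\left(4 \right)} - 3\right) 43 = \left(6 \cdot 4 - 3\right) 43 = \left(24 - 3\right) 43 = 21 \cdot 43 = 903$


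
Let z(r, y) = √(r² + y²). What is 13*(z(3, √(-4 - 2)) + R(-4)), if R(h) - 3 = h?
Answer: -13 + 13*√3 ≈ 9.5167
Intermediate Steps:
R(h) = 3 + h
13*(z(3, √(-4 - 2)) + R(-4)) = 13*(√(3² + (√(-4 - 2))²) + (3 - 4)) = 13*(√(9 + (√(-6))²) - 1) = 13*(√(9 + (I*√6)²) - 1) = 13*(√(9 - 6) - 1) = 13*(√3 - 1) = 13*(-1 + √3) = -13 + 13*√3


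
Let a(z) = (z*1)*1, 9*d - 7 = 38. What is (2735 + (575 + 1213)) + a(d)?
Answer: 4528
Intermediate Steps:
d = 5 (d = 7/9 + (⅑)*38 = 7/9 + 38/9 = 5)
a(z) = z (a(z) = z*1 = z)
(2735 + (575 + 1213)) + a(d) = (2735 + (575 + 1213)) + 5 = (2735 + 1788) + 5 = 4523 + 5 = 4528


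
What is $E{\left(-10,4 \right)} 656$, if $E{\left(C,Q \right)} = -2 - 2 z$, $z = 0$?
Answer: $-1312$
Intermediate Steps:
$E{\left(C,Q \right)} = -2$ ($E{\left(C,Q \right)} = -2 - 0 = -2 + 0 = -2$)
$E{\left(-10,4 \right)} 656 = \left(-2\right) 656 = -1312$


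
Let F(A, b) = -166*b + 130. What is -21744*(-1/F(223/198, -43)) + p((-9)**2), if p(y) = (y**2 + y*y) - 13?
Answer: 23824489/1817 ≈ 13112.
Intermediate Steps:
F(A, b) = 130 - 166*b
p(y) = -13 + 2*y**2 (p(y) = (y**2 + y**2) - 13 = 2*y**2 - 13 = -13 + 2*y**2)
-21744*(-1/F(223/198, -43)) + p((-9)**2) = -21744*(-1/(130 - 166*(-43))) + (-13 + 2*((-9)**2)**2) = -21744*(-1/(130 + 7138)) + (-13 + 2*81**2) = -21744/((-1*7268)) + (-13 + 2*6561) = -21744/(-7268) + (-13 + 13122) = -21744*(-1/7268) + 13109 = 5436/1817 + 13109 = 23824489/1817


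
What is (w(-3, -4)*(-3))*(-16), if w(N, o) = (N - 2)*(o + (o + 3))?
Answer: 1200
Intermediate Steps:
w(N, o) = (-2 + N)*(3 + 2*o) (w(N, o) = (-2 + N)*(o + (3 + o)) = (-2 + N)*(3 + 2*o))
(w(-3, -4)*(-3))*(-16) = ((-6 - 4*(-4) + 3*(-3) + 2*(-3)*(-4))*(-3))*(-16) = ((-6 + 16 - 9 + 24)*(-3))*(-16) = (25*(-3))*(-16) = -75*(-16) = 1200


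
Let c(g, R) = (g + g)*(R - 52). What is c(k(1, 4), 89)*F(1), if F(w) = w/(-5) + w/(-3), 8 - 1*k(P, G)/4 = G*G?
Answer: 18944/15 ≈ 1262.9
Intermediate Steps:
k(P, G) = 32 - 4*G² (k(P, G) = 32 - 4*G*G = 32 - 4*G²)
c(g, R) = 2*g*(-52 + R) (c(g, R) = (2*g)*(-52 + R) = 2*g*(-52 + R))
F(w) = -8*w/15 (F(w) = w*(-⅕) + w*(-⅓) = -w/5 - w/3 = -8*w/15)
c(k(1, 4), 89)*F(1) = (2*(32 - 4*4²)*(-52 + 89))*(-8/15*1) = (2*(32 - 4*16)*37)*(-8/15) = (2*(32 - 64)*37)*(-8/15) = (2*(-32)*37)*(-8/15) = -2368*(-8/15) = 18944/15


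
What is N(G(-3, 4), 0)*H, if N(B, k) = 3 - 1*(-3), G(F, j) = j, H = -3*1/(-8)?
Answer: 9/4 ≈ 2.2500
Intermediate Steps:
H = 3/8 (H = -3*(-⅛) = 3/8 ≈ 0.37500)
N(B, k) = 6 (N(B, k) = 3 + 3 = 6)
N(G(-3, 4), 0)*H = 6*(3/8) = 9/4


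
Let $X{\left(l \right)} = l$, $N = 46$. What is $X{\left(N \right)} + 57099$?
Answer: $57145$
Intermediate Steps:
$X{\left(N \right)} + 57099 = 46 + 57099 = 57145$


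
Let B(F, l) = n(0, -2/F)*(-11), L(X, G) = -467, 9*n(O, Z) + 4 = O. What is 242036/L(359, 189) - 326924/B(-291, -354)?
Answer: -346177789/5137 ≈ -67389.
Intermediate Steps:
n(O, Z) = -4/9 + O/9
B(F, l) = 44/9 (B(F, l) = (-4/9 + (⅑)*0)*(-11) = (-4/9 + 0)*(-11) = -4/9*(-11) = 44/9)
242036/L(359, 189) - 326924/B(-291, -354) = 242036/(-467) - 326924/44/9 = 242036*(-1/467) - 326924*9/44 = -242036/467 - 735579/11 = -346177789/5137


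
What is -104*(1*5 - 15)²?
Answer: -10400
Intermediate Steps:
-104*(1*5 - 15)² = -104*(5 - 15)² = -104*(-10)² = -104*100 = -10400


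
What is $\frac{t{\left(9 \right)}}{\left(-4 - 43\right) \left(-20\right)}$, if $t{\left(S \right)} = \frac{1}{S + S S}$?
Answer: $\frac{1}{84600} \approx 1.182 \cdot 10^{-5}$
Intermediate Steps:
$t{\left(S \right)} = \frac{1}{S + S^{2}}$
$\frac{t{\left(9 \right)}}{\left(-4 - 43\right) \left(-20\right)} = \frac{\frac{1}{9} \frac{1}{1 + 9}}{\left(-4 - 43\right) \left(-20\right)} = \frac{\frac{1}{9} \cdot \frac{1}{10}}{\left(-47\right) \left(-20\right)} = \frac{\frac{1}{9} \cdot \frac{1}{10}}{940} = \frac{1}{90} \cdot \frac{1}{940} = \frac{1}{84600}$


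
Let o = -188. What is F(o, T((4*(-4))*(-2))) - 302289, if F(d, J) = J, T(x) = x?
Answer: -302257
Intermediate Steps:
F(o, T((4*(-4))*(-2))) - 302289 = (4*(-4))*(-2) - 302289 = -16*(-2) - 1*302289 = 32 - 302289 = -302257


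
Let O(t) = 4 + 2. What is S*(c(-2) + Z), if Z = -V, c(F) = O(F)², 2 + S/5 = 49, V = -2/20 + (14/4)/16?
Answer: 269827/32 ≈ 8432.1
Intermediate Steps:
O(t) = 6
V = 19/160 (V = -2*1/20 + (14*(¼))*(1/16) = -⅒ + (7/2)*(1/16) = -⅒ + 7/32 = 19/160 ≈ 0.11875)
S = 235 (S = -10 + 5*49 = -10 + 245 = 235)
c(F) = 36 (c(F) = 6² = 36)
Z = -19/160 (Z = -1*19/160 = -19/160 ≈ -0.11875)
S*(c(-2) + Z) = 235*(36 - 19/160) = 235*(5741/160) = 269827/32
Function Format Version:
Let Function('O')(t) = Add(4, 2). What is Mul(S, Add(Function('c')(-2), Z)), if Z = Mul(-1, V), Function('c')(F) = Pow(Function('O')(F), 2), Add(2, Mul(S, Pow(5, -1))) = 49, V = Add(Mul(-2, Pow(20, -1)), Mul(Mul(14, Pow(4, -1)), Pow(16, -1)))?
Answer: Rational(269827, 32) ≈ 8432.1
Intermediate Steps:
Function('O')(t) = 6
V = Rational(19, 160) (V = Add(Mul(-2, Rational(1, 20)), Mul(Mul(14, Rational(1, 4)), Rational(1, 16))) = Add(Rational(-1, 10), Mul(Rational(7, 2), Rational(1, 16))) = Add(Rational(-1, 10), Rational(7, 32)) = Rational(19, 160) ≈ 0.11875)
S = 235 (S = Add(-10, Mul(5, 49)) = Add(-10, 245) = 235)
Function('c')(F) = 36 (Function('c')(F) = Pow(6, 2) = 36)
Z = Rational(-19, 160) (Z = Mul(-1, Rational(19, 160)) = Rational(-19, 160) ≈ -0.11875)
Mul(S, Add(Function('c')(-2), Z)) = Mul(235, Add(36, Rational(-19, 160))) = Mul(235, Rational(5741, 160)) = Rational(269827, 32)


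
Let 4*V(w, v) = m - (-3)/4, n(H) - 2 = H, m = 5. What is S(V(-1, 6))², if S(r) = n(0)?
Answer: 4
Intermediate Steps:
n(H) = 2 + H
V(w, v) = 23/16 (V(w, v) = (5 - (-3)/4)/4 = (5 - 1*(-¾))/4 = (5 + ¾)/4 = (¼)*(23/4) = 23/16)
S(r) = 2 (S(r) = 2 + 0 = 2)
S(V(-1, 6))² = 2² = 4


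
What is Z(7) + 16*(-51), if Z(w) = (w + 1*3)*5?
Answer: -766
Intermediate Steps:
Z(w) = 15 + 5*w (Z(w) = (w + 3)*5 = (3 + w)*5 = 15 + 5*w)
Z(7) + 16*(-51) = (15 + 5*7) + 16*(-51) = (15 + 35) - 816 = 50 - 816 = -766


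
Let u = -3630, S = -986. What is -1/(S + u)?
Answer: 1/4616 ≈ 0.00021664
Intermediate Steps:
-1/(S + u) = -1/(-986 - 3630) = -1/(-4616) = -1*(-1/4616) = 1/4616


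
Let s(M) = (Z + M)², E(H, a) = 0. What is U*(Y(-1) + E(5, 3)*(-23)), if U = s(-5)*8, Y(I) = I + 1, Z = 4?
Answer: 0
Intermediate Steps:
Y(I) = 1 + I
s(M) = (4 + M)²
U = 8 (U = (4 - 5)²*8 = (-1)²*8 = 1*8 = 8)
U*(Y(-1) + E(5, 3)*(-23)) = 8*((1 - 1) + 0*(-23)) = 8*(0 + 0) = 8*0 = 0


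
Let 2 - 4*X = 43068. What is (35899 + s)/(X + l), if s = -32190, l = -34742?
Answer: -7418/91017 ≈ -0.081501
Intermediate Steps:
X = -21533/2 (X = ½ - ¼*43068 = ½ - 10767 = -21533/2 ≈ -10767.)
(35899 + s)/(X + l) = (35899 - 32190)/(-21533/2 - 34742) = 3709/(-91017/2) = 3709*(-2/91017) = -7418/91017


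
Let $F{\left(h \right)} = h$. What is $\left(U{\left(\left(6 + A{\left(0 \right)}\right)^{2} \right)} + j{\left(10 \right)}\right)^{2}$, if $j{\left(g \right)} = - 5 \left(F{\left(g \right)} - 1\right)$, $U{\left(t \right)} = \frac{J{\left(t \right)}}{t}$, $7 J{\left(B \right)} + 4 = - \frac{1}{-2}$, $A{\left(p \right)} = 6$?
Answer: $\frac{167987521}{82944} \approx 2025.3$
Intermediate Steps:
$J{\left(B \right)} = - \frac{1}{2}$ ($J{\left(B \right)} = - \frac{4}{7} + \frac{\left(-1\right) \frac{1}{-2}}{7} = - \frac{4}{7} + \frac{\left(-1\right) \left(- \frac{1}{2}\right)}{7} = - \frac{4}{7} + \frac{1}{7} \cdot \frac{1}{2} = - \frac{4}{7} + \frac{1}{14} = - \frac{1}{2}$)
$U{\left(t \right)} = - \frac{1}{2 t}$
$j{\left(g \right)} = 5 - 5 g$ ($j{\left(g \right)} = - 5 \left(g - 1\right) = - 5 \left(-1 + g\right) = 5 - 5 g$)
$\left(U{\left(\left(6 + A{\left(0 \right)}\right)^{2} \right)} + j{\left(10 \right)}\right)^{2} = \left(- \frac{1}{2 \left(6 + 6\right)^{2}} + \left(5 - 50\right)\right)^{2} = \left(- \frac{1}{2 \cdot 12^{2}} + \left(5 - 50\right)\right)^{2} = \left(- \frac{1}{2 \cdot 144} - 45\right)^{2} = \left(\left(- \frac{1}{2}\right) \frac{1}{144} - 45\right)^{2} = \left(- \frac{1}{288} - 45\right)^{2} = \left(- \frac{12961}{288}\right)^{2} = \frac{167987521}{82944}$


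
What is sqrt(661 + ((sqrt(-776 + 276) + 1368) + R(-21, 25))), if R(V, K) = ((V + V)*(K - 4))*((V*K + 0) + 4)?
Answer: sqrt(461551 + 10*I*sqrt(5)) ≈ 679.38 + 0.016*I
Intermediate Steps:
R(V, K) = 2*V*(-4 + K)*(4 + K*V) (R(V, K) = ((2*V)*(-4 + K))*((K*V + 0) + 4) = (2*V*(-4 + K))*(K*V + 4) = (2*V*(-4 + K))*(4 + K*V) = 2*V*(-4 + K)*(4 + K*V))
sqrt(661 + ((sqrt(-776 + 276) + 1368) + R(-21, 25))) = sqrt(661 + ((sqrt(-776 + 276) + 1368) + 2*(-21)*(-16 + 4*25 - 21*25**2 - 4*25*(-21)))) = sqrt(661 + ((sqrt(-500) + 1368) + 2*(-21)*(-16 + 100 - 21*625 + 2100))) = sqrt(661 + ((10*I*sqrt(5) + 1368) + 2*(-21)*(-16 + 100 - 13125 + 2100))) = sqrt(661 + ((1368 + 10*I*sqrt(5)) + 2*(-21)*(-10941))) = sqrt(661 + ((1368 + 10*I*sqrt(5)) + 459522)) = sqrt(661 + (460890 + 10*I*sqrt(5))) = sqrt(461551 + 10*I*sqrt(5))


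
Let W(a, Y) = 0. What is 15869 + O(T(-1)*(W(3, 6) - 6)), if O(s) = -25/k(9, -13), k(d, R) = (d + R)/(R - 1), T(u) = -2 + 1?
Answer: 31563/2 ≈ 15782.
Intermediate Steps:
T(u) = -1
k(d, R) = (R + d)/(-1 + R)
O(s) = -175/2 (O(s) = -25*(-1 - 13)/(-13 + 9) = -25/(-4/(-14)) = -25/((-1/14*(-4))) = -25/2/7 = -25*7/2 = -175/2)
15869 + O(T(-1)*(W(3, 6) - 6)) = 15869 - 175/2 = 31563/2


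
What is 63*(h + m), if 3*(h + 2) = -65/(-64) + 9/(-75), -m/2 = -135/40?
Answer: 508893/1600 ≈ 318.06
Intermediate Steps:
m = 27/4 (m = -(-270)/40 = -2*(-27/8) = 27/4 ≈ 6.7500)
h = -8167/4800 (h = -2 + (-65/(-64) + 9/(-75))/3 = -2 + (-65*(-1/64) + 9*(-1/75))/3 = -2 + (65/64 - 3/25)/3 = -2 + (1/3)*(1433/1600) = -2 + 1433/4800 = -8167/4800 ≈ -1.7015)
63*(h + m) = 63*(-8167/4800 + 27/4) = 63*(24233/4800) = 508893/1600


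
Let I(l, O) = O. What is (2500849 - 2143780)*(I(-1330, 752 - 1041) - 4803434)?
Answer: -1715260567887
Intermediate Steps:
(2500849 - 2143780)*(I(-1330, 752 - 1041) - 4803434) = (2500849 - 2143780)*((752 - 1041) - 4803434) = 357069*(-289 - 4803434) = 357069*(-4803723) = -1715260567887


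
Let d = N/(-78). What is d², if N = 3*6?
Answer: 9/169 ≈ 0.053254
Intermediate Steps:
N = 18
d = -3/13 (d = 18/(-78) = 18*(-1/78) = -3/13 ≈ -0.23077)
d² = (-3/13)² = 9/169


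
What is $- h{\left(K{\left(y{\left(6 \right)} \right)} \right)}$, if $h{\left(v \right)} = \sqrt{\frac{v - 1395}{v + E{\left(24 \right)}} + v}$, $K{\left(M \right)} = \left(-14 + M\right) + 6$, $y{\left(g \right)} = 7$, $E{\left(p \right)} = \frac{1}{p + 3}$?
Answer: $- \frac{\sqrt{244829}}{13} \approx -38.062$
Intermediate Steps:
$E{\left(p \right)} = \frac{1}{3 + p}$
$K{\left(M \right)} = -8 + M$
$h{\left(v \right)} = \sqrt{v + \frac{-1395 + v}{\frac{1}{27} + v}}$ ($h{\left(v \right)} = \sqrt{\frac{v - 1395}{v + \frac{1}{3 + 24}} + v} = \sqrt{\frac{-1395 + v}{v + \frac{1}{27}} + v} = \sqrt{\frac{-1395 + v}{\frac{1}{27} + v} + v} = \sqrt{v + \frac{-1395 + v}{\frac{1}{27} + v}}$)
$- h{\left(K{\left(y{\left(6 \right)} \right)} \right)} = - \sqrt{\frac{-37665 + 27 \left(-8 + 7\right)^{2} + 28 \left(-8 + 7\right)}{1 + 27 \left(-8 + 7\right)}} = - \sqrt{\frac{-37665 + 27 \left(-1\right)^{2} + 28 \left(-1\right)}{1 + 27 \left(-1\right)}} = - \sqrt{\frac{-37665 + 27 \cdot 1 - 28}{1 - 27}} = - \sqrt{\frac{-37665 + 27 - 28}{-26}} = - \sqrt{\left(- \frac{1}{26}\right) \left(-37666\right)} = - \sqrt{\frac{18833}{13}} = - \frac{\sqrt{244829}}{13}$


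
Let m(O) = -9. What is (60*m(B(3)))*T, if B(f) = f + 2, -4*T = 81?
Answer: 10935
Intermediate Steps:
T = -81/4 (T = -¼*81 = -81/4 ≈ -20.250)
B(f) = 2 + f
(60*m(B(3)))*T = (60*(-9))*(-81/4) = -540*(-81/4) = 10935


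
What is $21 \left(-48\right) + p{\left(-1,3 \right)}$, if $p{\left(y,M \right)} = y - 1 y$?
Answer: $-1008$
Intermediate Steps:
$p{\left(y,M \right)} = 0$ ($p{\left(y,M \right)} = y - y = 0$)
$21 \left(-48\right) + p{\left(-1,3 \right)} = 21 \left(-48\right) + 0 = -1008 + 0 = -1008$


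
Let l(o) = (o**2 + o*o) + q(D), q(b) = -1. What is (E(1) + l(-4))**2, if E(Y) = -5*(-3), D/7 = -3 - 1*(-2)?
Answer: 2116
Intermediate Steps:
D = -7 (D = 7*(-3 - 1*(-2)) = 7*(-3 + 2) = 7*(-1) = -7)
E(Y) = 15
l(o) = -1 + 2*o**2 (l(o) = (o**2 + o*o) - 1 = (o**2 + o**2) - 1 = 2*o**2 - 1 = -1 + 2*o**2)
(E(1) + l(-4))**2 = (15 + (-1 + 2*(-4)**2))**2 = (15 + (-1 + 2*16))**2 = (15 + (-1 + 32))**2 = (15 + 31)**2 = 46**2 = 2116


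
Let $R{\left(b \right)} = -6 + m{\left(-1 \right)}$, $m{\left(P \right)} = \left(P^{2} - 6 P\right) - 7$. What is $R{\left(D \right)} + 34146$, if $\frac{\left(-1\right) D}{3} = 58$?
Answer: $34140$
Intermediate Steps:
$D = -174$ ($D = \left(-3\right) 58 = -174$)
$m{\left(P \right)} = -7 + P^{2} - 6 P$
$R{\left(b \right)} = -6$ ($R{\left(b \right)} = -6 - \left(1 - 1\right) = -6 + \left(-7 + 1 + 6\right) = -6 + 0 = -6$)
$R{\left(D \right)} + 34146 = -6 + 34146 = 34140$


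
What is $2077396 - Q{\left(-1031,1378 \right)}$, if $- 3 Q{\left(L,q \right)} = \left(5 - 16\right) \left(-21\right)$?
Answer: $2077473$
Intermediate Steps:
$Q{\left(L,q \right)} = -77$ ($Q{\left(L,q \right)} = - \frac{\left(5 - 16\right) \left(-21\right)}{3} = - \frac{\left(-11\right) \left(-21\right)}{3} = \left(- \frac{1}{3}\right) 231 = -77$)
$2077396 - Q{\left(-1031,1378 \right)} = 2077396 - -77 = 2077396 + 77 = 2077473$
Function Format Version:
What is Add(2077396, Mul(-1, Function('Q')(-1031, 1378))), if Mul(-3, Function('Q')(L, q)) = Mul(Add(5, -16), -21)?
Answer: 2077473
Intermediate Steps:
Function('Q')(L, q) = -77 (Function('Q')(L, q) = Mul(Rational(-1, 3), Mul(Add(5, -16), -21)) = Mul(Rational(-1, 3), Mul(-11, -21)) = Mul(Rational(-1, 3), 231) = -77)
Add(2077396, Mul(-1, Function('Q')(-1031, 1378))) = Add(2077396, Mul(-1, -77)) = Add(2077396, 77) = 2077473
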